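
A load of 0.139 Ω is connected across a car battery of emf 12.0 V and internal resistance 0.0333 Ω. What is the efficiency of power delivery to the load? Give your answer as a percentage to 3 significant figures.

80.7 %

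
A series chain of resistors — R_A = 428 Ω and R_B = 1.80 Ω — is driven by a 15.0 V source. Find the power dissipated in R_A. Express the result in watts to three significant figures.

0.521 W

Since the resistors are in series they all carry the loop current I = V/R_total; the power in any one is I²R.
R_total = 428 + 1.80 = 429.8 Ω
I = V / R_total = 15.0 / 429.8 = 0.03490 A
P_R_A = I² × R_A = (0.03490)² × 428 = 0.5213 W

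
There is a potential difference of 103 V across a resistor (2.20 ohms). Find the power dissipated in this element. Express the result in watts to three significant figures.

Voltage and resistance are given, so P = V²/R is the one-step route.
P = (103 V)² / 2.20 Ω = 4822 W

4820 W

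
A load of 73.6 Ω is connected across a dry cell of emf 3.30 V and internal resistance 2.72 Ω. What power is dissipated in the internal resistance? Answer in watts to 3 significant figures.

r is in series with the load, so it carries the full circuit current — the loss in it is I²r.
I = ε / (r + R) = 3.30 / (2.72 + 73.6) = 0.04324 A
P_int = I² r = (0.04324)² × 2.72 = 0.005085 W

0.00509 W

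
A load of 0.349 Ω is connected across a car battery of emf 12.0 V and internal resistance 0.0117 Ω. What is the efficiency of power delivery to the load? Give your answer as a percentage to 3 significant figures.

96.8 %

Efficiency is P_load / P_total. With a series r and R sharing the same I, P = I²R for each, so η = R/(R+r).
η = R / (R + r) = 0.349 / (0.349 + 0.0117) = 0.9676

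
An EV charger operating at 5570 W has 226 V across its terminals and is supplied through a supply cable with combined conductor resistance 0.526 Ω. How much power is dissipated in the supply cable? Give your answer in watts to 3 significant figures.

320 W

Only the current and the line resistance are needed for the I²R loss.
I = P / V = 5570 / 226 = 24.65 A through the supply cable.
P_line = I² R_line = (24.65)² × 0.526 = 319.5 W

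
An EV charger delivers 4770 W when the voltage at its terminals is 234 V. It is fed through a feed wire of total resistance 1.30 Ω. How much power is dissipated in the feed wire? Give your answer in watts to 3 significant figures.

540 W

The feed wire is a series resistance carrying the load current; its dissipation is I²R_line.
I = P / V = 4770 / 234 = 20.38 A through the feed wire.
P_line = I² R_line = (20.38)² × 1.30 = 540.2 W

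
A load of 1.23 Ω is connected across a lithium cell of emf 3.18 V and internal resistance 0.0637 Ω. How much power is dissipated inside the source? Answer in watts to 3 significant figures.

0.385 W

Internal loss is I²r, with I set by the total series resistance r+R.
I = ε / (r + R) = 3.18 / (0.0637 + 1.23) = 2.458 A
P_int = I² r = (2.458)² × 0.0637 = 0.3849 W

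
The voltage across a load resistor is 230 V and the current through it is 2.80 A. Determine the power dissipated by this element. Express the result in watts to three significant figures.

644 W

Both the voltage across and the current through the element are known, so P = V I applies directly.
P = 230 V × 2.800 A = 644.0 W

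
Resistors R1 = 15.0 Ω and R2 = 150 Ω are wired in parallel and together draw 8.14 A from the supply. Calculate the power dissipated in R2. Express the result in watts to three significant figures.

Only the total current is stated, so first find the parallel equivalent to get the voltage across the combination.
1/R_eq = 1/15.0 + 1/150 ⇒ R_eq = 13.64 Ω
V = I_total × R_eq = 8.140 × 13.64 = 111.0 V
P_R2 = V² / R2 = (111.0)² / 150 = 82.14 W

82.1 W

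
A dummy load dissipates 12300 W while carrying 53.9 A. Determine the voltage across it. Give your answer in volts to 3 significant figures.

228 V

Rearranging the power relation for the two known quantities gives V = P / I.
V = 12300 / 53.90 = 228.2 V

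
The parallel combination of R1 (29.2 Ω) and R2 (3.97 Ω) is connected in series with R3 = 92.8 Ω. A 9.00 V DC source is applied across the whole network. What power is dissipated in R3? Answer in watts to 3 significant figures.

First find R_p for the parallel pair, then treat R_p + R3 as a series loop.
R_p = (29.2×3.97)/(29.2+3.97) = 3.495 Ω
R_total = R_p + 92.8 = 3.495 + 92.8 = 96.29 Ω
I = V / R_total = 9.00 / 96.29 = 0.09346 A
R3 carries the full series current, so P = I²R.
P_R3 = (0.09346)² × 92.8 = 0.8106 W

0.811 W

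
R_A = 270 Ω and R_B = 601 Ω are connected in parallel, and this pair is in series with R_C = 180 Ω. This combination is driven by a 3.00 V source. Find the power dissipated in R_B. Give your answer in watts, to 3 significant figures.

Collapse the R_A‖R_B pair into one equivalent R_p; then R_p and R_C form a series string.
R_p = (270×601)/(270+601) = 186.3 Ω
R_total = R_p + 180 = 186.3 + 180 = 366.3 Ω
I = V / R_total = 3.00 / 366.3 = 0.008190 A
Voltage across the parallel pair: V_p = I × R_p = 0.008190 × 186.3 = 1.526 V
Use P = V²/R for R_B with V = V_p.
P_R_B = (1.526)² / 601 = 0.003874 W

0.00387 W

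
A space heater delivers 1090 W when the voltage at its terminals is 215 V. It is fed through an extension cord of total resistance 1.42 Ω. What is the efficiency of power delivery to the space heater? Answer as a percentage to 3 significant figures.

96.8 %

I = P / V = 1090 / 215 = 5.070 A through the extension cord.
P_line = I² R_line = (5.070)² × 1.42 = 36.50 W
P_source = P_load + P_line = 1090 + 36.50 = 1126 W
η = P_load / P_source = 1090 / 1126 = 0.9676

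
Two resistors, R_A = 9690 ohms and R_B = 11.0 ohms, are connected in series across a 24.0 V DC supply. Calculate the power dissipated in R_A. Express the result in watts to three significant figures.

0.0593 W

Since the resistors are in series they all carry the loop current I = V/R_total; the power in any one is I²R.
R_total = 9690 + 11.0 = 9701 Ω
I = V / R_total = 24.0 / 9701 = 0.002474 A
P_R_A = I² × R_A = (0.002474)² × 9690 = 0.05931 W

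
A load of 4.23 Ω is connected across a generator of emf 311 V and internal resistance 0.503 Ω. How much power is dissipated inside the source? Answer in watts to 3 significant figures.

2170 W

r is in series with the load, so it carries the full circuit current — the loss in it is I²r.
I = ε / (r + R) = 311 / (0.503 + 4.23) = 65.71 A
P_int = I² r = (65.71)² × 0.503 = 2172 W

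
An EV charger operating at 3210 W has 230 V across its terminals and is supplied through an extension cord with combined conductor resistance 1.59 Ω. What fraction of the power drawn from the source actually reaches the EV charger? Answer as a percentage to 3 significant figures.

91.2 %

I = P / V = 3210 / 230 = 13.96 A through the extension cord.
P_line = I² R_line = (13.96)² × 1.59 = 309.7 W
P_source = P_load + P_line = 3210 + 309.7 = 3520 W
η = P_load / P_source = 3210 / 3520 = 0.9120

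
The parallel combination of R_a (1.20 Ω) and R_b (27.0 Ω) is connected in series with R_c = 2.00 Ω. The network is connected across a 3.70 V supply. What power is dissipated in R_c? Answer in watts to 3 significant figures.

Combine R_a and R_b into their parallel equivalent first, reducing the network to two series resistors.
R_p = (1.20×27.0)/(1.20+27.0) = 1.149 Ω
R_total = R_p + 2.00 = 1.149 + 2.00 = 3.149 Ω
I = V / R_total = 3.70 / 3.149 = 1.175 A
All the supply current flows through R_c; use P = I²R_c.
P_R_c = (1.175)² × 2.00 = 2.761 W

2.76 W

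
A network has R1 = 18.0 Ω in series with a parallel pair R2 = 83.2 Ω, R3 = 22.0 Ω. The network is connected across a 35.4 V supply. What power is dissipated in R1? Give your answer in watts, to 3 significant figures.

18.0 W

Collapse R2‖R3 to a single equivalent, reducing the network to two series elements.
R_p = (83.2×22.0)/(83.2+22.0) = 17.40 Ω
R_total = 18.0 + 17.40 = 35.40 Ω
I = V / R_total = 35.4 / 35.40 = 1.000 A
R1 is in the main series path, so its power is I²R1.
P_R1 = (1.000)² × 18.0 = 18.00 W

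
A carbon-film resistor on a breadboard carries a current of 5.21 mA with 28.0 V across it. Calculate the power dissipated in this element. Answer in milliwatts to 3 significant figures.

146 mW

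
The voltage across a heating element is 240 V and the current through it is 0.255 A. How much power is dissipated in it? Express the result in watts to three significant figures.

61.2 W

With V and I both given, power follows immediately from P = V I.
P = 240 V × 0.2550 A = 61.20 W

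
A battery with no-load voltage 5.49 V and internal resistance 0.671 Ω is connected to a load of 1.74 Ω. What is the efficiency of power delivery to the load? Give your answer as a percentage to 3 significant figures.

72.2 %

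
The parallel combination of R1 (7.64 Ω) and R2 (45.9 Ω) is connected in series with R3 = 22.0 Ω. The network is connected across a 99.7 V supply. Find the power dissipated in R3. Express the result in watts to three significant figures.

268 W

First find R_p for the parallel pair, then treat R_p + R3 as a series loop.
R_p = (7.64×45.9)/(7.64+45.9) = 6.550 Ω
R_total = R_p + 22.0 = 6.550 + 22.0 = 28.55 Ω
I = V / R_total = 99.7 / 28.55 = 3.492 A
All the supply current flows through R3; use P = I²R3.
P_R3 = (3.492)² × 22.0 = 268.3 W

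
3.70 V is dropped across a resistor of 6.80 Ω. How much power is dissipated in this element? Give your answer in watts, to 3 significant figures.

2.01 W

V and R are stated; P = V²/R avoids computing the current.
P = (3.70 V)² / 6.80 Ω = 2.013 W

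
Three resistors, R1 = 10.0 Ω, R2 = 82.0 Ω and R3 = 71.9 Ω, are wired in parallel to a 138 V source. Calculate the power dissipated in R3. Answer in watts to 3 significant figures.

265 W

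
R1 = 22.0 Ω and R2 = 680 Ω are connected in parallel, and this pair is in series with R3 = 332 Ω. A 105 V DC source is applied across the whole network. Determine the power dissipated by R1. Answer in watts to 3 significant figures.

1.82 W

Combine R1 and R2 into their parallel equivalent first, reducing the network to two series resistors.
R_p = (22.0×680)/(22.0+680) = 21.31 Ω
R_total = R_p + 332 = 21.31 + 332 = 353.3 Ω
I = V / R_total = 105 / 353.3 = 0.2972 A
Voltage across the parallel pair: V_p = I × R_p = 0.2972 × 21.31 = 6.333 V
Use P = V²/R for R1 with V = V_p.
P_R1 = (6.333)² / 22.0 = 1.823 W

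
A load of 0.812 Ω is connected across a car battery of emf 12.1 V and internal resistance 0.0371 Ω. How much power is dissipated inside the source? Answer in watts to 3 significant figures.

7.53 W

Internal loss is I²r, with I set by the total series resistance r+R.
I = ε / (r + R) = 12.1 / (0.0371 + 0.812) = 14.25 A
P_int = I² r = (14.25)² × 0.0371 = 7.534 W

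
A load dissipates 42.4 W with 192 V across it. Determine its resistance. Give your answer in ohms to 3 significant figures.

869 Ω

The two known quantities fix the third via R = V² / P.
R = (192)² / 42.4 = 869.4 Ω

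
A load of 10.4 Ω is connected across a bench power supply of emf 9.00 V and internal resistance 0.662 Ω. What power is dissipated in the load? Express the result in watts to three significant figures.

6.88 W

With r and R in series, I = ε/(r+R); the load dissipates I²R.
I = ε / (r + R) = 9.00 / (0.662 + 10.4) = 0.8136 A
P_load = I² R = (0.8136)² × 10.4 = 6.884 W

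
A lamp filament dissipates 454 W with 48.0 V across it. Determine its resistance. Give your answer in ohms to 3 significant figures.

5.07 Ω

From P = V I = I²R = V²/R, with the two given quantities we get R = V² / P.
R = (48.0)² / 454 = 5.075 Ω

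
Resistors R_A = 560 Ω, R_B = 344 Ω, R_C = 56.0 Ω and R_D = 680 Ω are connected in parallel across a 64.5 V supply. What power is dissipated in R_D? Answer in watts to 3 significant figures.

6.12 W

R_D sits directly across the source, so P = V²/R with V = 64.5 V.
P_R_D = V² / R_D = (64.5)² / 680 Ω = 6.118 W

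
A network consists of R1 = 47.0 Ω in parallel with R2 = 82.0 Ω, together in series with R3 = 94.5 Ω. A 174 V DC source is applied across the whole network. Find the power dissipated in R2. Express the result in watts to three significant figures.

Collapse the R1‖R2 pair into one equivalent R_p; then R_p and R3 form a series string.
R_p = (47.0×82.0)/(47.0+82.0) = 29.88 Ω
R_total = R_p + 94.5 = 29.88 + 94.5 = 124.4 Ω
I = V / R_total = 174 / 124.4 = 1.399 A
Voltage across the parallel pair: V_p = I × R_p = 1.399 × 29.88 = 41.80 V
Use P = V²/R for R2 with V = V_p.
P_R2 = (41.80)² / 82.0 = 21.30 W

21.3 W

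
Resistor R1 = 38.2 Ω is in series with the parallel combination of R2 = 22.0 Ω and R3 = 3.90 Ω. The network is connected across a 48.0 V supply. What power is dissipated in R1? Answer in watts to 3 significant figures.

51.1 W

Collapse R2‖R3 to a single equivalent, reducing the network to two series elements.
R_p = (22.0×3.90)/(22.0+3.90) = 3.313 Ω
R_total = 38.2 + 3.313 = 41.51 Ω
I = V / R_total = 48.0 / 41.51 = 1.156 A
All the current flows through R1; use P = I²R.
P_R1 = (1.156)² × 38.2 = 51.07 W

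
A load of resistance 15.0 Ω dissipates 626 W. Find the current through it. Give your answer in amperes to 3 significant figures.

The two known quantities fix the third via I = √(P / R).
I = √(626 / 15.0) = 6.460 A

6.46 A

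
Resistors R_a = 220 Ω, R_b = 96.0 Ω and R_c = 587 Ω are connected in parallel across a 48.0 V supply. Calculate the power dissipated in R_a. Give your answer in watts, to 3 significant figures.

10.5 W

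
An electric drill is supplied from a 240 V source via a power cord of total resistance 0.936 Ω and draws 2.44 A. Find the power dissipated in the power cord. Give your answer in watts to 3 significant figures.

The power cord and load are in series, so the same current flows in both; the loss is I²R_line.
The power cord carries the full 2.44 A.
P_line = I² R_line = (2.440)² × 0.936 = 5.573 W

5.57 W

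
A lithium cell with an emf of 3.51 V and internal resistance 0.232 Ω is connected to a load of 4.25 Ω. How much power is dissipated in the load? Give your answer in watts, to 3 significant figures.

The internal resistance and the load are in series, so the same I flows through both; get I from ε/(r+R), then I²R for the load.
I = ε / (r + R) = 3.51 / (0.232 + 4.25) = 0.7831 A
P_load = I² R = (0.7831)² × 4.25 = 2.607 W

2.61 W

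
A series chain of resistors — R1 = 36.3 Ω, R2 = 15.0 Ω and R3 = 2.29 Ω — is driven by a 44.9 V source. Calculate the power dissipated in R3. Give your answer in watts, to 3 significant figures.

Every series element carries the same I. Get I from the total resistance, then P = I² × R3.
R_total = 36.3 + 15.0 + 2.29 = 53.59 Ω
I = V / R_total = 44.9 / 53.59 = 0.8378 A
P_R3 = I² × R3 = (0.8378)² × 2.29 = 1.608 W

1.61 W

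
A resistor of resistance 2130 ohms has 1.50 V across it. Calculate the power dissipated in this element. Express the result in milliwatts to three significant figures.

1.06 mW

Voltage and resistance are given, so P = V²/R is the one-step route.
P = (1.50 V)² / 2130 Ω = 0.001056 W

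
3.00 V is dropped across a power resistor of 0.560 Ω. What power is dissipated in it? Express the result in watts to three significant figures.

16.1 W

With V across and R both known, P = V²/R gives the dissipation directly.
P = (3.00 V)² / 0.560 Ω = 16.07 W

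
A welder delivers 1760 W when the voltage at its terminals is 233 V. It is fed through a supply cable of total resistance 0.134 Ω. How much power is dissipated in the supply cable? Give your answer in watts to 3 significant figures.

Line loss is just I²R for the cable — we know both I and R_line directly.
I = P / V = 1760 / 233 = 7.554 A through the supply cable.
P_line = I² R_line = (7.554)² × 0.134 = 7.646 W

7.65 W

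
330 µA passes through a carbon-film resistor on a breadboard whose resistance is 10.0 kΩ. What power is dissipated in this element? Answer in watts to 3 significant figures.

0.00109 W

With I and R stated, P = I²R applies in one step.
P = (0.0003300 A)² × 10000 Ω = 0.001089 W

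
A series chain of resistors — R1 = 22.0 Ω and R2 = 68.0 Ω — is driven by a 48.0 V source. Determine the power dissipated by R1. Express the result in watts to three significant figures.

Since the resistors are in series they all carry the loop current I = V/R_total; the power in any one is I²R.
R_total = 22.0 + 68.0 = 90.00 Ω
I = V / R_total = 48.0 / 90.00 = 0.5333 A
P_R1 = I² × R1 = (0.5333)² × 22.0 = 6.258 W

6.26 W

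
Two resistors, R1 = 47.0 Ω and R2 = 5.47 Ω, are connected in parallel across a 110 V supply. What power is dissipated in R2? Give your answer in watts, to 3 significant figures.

2210 W

Each parallel branch sees the full supply voltage, so P = V²/R applies directly to the target branch.
P_R2 = V² / R2 = (110)² / 5.47 Ω = 2212 W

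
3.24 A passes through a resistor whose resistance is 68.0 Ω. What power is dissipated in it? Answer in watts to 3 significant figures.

714 W

With I and R stated, P = I²R applies in one step.
P = (3.240 A)² × 68.0 Ω = 713.8 W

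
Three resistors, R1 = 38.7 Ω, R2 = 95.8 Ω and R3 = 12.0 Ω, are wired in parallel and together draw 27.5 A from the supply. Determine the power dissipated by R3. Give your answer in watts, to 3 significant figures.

Only the total current is stated, so first find the parallel equivalent to get the voltage across the combination.
1/R_eq = 1/38.7 + 1/95.8 + 1/12.0 ⇒ R_eq = 8.360 Ω
V = I_total × R_eq = 27.50 × 8.360 = 229.9 V
P_R3 = V² / R3 = (229.9)² / 12.0 = 4405 W

4400 W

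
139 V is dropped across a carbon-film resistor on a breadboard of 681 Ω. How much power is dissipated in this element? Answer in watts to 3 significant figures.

Voltage and resistance are given, so P = V²/R is the one-step route.
P = (139 V)² / 681 Ω = 28.37 W

28.4 W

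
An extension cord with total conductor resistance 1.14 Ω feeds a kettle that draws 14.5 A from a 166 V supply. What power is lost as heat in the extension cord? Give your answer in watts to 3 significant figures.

240 W

The extension cord and load are in series, so the same current flows in both; the loss is I²R_line.
The extension cord carries the full 14.5 A.
P_line = I² R_line = (14.50)² × 1.14 = 239.7 W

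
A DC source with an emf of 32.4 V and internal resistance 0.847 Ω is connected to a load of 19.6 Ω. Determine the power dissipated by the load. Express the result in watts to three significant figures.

49.2 W

Load and internal resistance form a series loop — compute the loop current, then the load power via I²R.
I = ε / (r + R) = 32.4 / (0.847 + 19.6) = 1.585 A
P_load = I² R = (1.585)² × 19.6 = 49.21 W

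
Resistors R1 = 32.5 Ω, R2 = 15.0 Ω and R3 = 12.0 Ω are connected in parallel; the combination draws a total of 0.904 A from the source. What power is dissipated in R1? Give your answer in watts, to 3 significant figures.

We need the common branch voltage; get it from I_total × R_eq, then P = V²/R for the branch.
1/R_eq = 1/32.5 + 1/15.0 + 1/12.0 ⇒ R_eq = 5.532 Ω
V = I_total × R_eq = 0.9040 × 5.532 = 5.001 V
P_R1 = V² / R1 = (5.001)² / 32.5 = 0.7695 W

0.769 W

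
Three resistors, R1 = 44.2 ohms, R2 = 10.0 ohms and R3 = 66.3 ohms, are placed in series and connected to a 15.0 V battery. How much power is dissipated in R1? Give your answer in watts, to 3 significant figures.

0.685 W

Every series element carries the same I. Get I from the total resistance, then P = I² × R1.
R_total = 44.2 + 10.0 + 66.3 = 120.5 Ω
I = V / R_total = 15.0 / 120.5 = 0.1245 A
P_R1 = I² × R1 = (0.1245)² × 44.2 = 0.6849 W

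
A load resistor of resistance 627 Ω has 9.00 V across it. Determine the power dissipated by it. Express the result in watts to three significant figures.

Voltage and resistance are given, so P = V²/R is the one-step route.
P = (9.00 V)² / 627 Ω = 0.1292 W

0.129 W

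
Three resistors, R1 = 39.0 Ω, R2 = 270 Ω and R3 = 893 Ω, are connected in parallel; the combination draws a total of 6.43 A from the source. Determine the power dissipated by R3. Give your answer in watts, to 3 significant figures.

49.9 W

Only the total current is stated, so first find the parallel equivalent to get the voltage across the combination.
1/R_eq = 1/39.0 + 1/270 + 1/893 ⇒ R_eq = 32.83 Ω
V = I_total × R_eq = 6.430 × 32.83 = 211.1 V
P_R3 = V² / R3 = (211.1)² / 893 = 49.89 W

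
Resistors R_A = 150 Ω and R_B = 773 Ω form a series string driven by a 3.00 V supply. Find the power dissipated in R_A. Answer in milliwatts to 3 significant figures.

1.58 mW

In a series string the same current flows through every resistor — find that current, then P = I²R for the one we want.
R_total = 150 + 773 = 923.0 Ω
I = V / R_total = 3.00 / 923.0 = 0.003250 A
P_R_A = I² × R_A = (0.003250)² × 150 = 0.001585 W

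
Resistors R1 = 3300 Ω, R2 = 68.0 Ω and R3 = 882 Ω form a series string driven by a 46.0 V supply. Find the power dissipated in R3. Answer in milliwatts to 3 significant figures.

Series elements share the same current, so find I first, then use P = I²R.
R_total = 3300 + 68.0 + 882 = 4250 Ω
I = V / R_total = 46.0 / 4250 = 0.01082 A
P_R3 = I² × R3 = (0.01082)² × 882 = 0.1033 W

103 mW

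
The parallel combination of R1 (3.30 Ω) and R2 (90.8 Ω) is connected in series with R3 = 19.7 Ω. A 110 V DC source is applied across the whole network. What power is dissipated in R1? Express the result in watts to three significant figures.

First find R_p for the parallel pair, then treat R_p + R3 as a series loop.
R_p = (3.30×90.8)/(3.30+90.8) = 3.184 Ω
R_total = R_p + 19.7 = 3.184 + 19.7 = 22.88 Ω
I = V / R_total = 110 / 22.88 = 4.807 A
Voltage across the parallel pair: V_p = I × R_p = 4.807 × 3.184 = 15.31 V
Use P = V²/R for R1 with V = V_p.
P_R1 = (15.31)² / 3.30 = 70.99 W

71.0 W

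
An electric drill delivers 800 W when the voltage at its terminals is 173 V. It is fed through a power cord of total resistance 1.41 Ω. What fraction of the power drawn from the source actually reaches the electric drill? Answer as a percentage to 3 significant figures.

I = P / V = 800 / 173 = 4.624 A through the power cord.
P_line = I² R_line = (4.624)² × 1.41 = 30.15 W
P_source = P_load + P_line = 800.0 + 30.15 = 830.2 W
η = P_load / P_source = 800.0 / 830.2 = 0.9637

96.4 %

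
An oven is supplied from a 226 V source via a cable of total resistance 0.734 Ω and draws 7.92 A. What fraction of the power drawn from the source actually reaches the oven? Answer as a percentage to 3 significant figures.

The cable carries the full 7.92 A.
P_line = I² R_line = (7.920)² × 0.734 = 46.04 W
P_source = V I = 226 × 7.920 = 1790 W; P_load = 1744 W
η = P_load / P_source = 1744 / 1790 = 0.9743

97.4 %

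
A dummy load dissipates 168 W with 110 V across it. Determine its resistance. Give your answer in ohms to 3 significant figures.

From P = V I = I²R = V²/R, with the two given quantities we get R = V² / P.
R = (110)² / 168 = 72.02 Ω

72.0 Ω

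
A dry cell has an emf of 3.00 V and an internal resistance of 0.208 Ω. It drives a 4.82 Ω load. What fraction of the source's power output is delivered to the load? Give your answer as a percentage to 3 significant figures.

The source delivers εI, of which I²R reaches the load and I²r is lost; since I is common, η = R/(R+r).
η = R / (R + r) = 4.82 / (4.82 + 0.208) = 0.9586

95.9 %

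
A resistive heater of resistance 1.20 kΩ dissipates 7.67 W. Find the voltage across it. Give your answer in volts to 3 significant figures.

95.9 V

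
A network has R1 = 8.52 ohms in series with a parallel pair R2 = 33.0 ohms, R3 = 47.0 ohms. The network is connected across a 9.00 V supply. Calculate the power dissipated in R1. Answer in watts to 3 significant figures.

0.886 W

Reduce the parallel pair to R_p first; the network is then a simple series string.
R_p = (33.0×47.0)/(33.0+47.0) = 19.39 Ω
R_total = 8.52 + 19.39 = 27.91 Ω
I = V / R_total = 9.00 / 27.91 = 0.3225 A
The full supply current passes through R1: P = I²R.
P_R1 = (0.3225)² × 8.52 = 0.8861 W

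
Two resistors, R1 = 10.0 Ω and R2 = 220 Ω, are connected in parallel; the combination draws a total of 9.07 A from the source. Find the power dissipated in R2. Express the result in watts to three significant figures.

Parallel branches share V, not I — compute V via R_eq, then use V²/R for the target branch.
1/R_eq = 1/10.0 + 1/220 ⇒ R_eq = 9.565 Ω
V = I_total × R_eq = 9.070 × 9.565 = 86.76 V
P_R2 = V² / R2 = (86.76)² / 220 = 34.21 W

34.2 W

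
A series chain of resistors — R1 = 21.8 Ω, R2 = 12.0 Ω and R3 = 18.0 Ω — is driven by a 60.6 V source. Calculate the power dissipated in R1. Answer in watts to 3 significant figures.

Every series element carries the same I. Get I from the total resistance, then P = I² × R1.
R_total = 21.8 + 12.0 + 18.0 = 51.80 Ω
I = V / R_total = 60.6 / 51.80 = 1.170 A
P_R1 = I² × R1 = (1.170)² × 21.8 = 29.84 W

29.8 W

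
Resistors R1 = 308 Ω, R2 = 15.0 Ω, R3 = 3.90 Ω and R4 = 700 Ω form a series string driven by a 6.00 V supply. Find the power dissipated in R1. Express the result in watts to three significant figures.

0.0105 W

The current is common to all series resistors; compute it, then apply P = I²R for the target.
R_total = 308 + 15.0 + 3.90 + 700 = 1027 Ω
I = V / R_total = 6.00 / 1027 = 0.005843 A
P_R1 = I² × R1 = (0.005843)² × 308 = 0.01051 W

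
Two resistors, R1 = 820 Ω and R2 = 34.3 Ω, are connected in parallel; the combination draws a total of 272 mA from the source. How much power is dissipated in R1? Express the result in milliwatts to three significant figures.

97.8 mW

We need the common branch voltage; get it from I_total × R_eq, then P = V²/R for the branch.
1/R_eq = 1/820 + 1/34.3 ⇒ R_eq = 32.92 Ω
V = I_total × R_eq = 0.2720 × 32.92 = 8.955 V
P_R1 = V² / R1 = (8.955)² / 820 = 0.09780 W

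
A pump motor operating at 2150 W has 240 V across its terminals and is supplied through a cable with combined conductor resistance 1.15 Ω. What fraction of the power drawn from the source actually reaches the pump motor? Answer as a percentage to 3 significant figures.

I = P / V = 2150 / 240 = 8.958 A through the cable.
P_line = I² R_line = (8.958)² × 1.15 = 92.29 W
P_source = P_load + P_line = 2150 + 92.29 = 2242 W
η = P_load / P_source = 2150 / 2242 = 0.9588

95.9 %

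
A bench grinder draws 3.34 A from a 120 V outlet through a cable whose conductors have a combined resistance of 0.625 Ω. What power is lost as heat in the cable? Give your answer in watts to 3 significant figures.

6.97 W

The cable and load are in series, so the same current flows in both; the loss is I²R_line.
The cable carries the full 3.34 A.
P_line = I² R_line = (3.340)² × 0.625 = 6.972 W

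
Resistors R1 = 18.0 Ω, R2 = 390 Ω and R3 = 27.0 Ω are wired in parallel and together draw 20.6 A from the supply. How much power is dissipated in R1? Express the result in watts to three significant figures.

We need the common branch voltage; get it from I_total × R_eq, then P = V²/R for the branch.
1/R_eq = 1/18.0 + 1/390 + 1/27.0 ⇒ R_eq = 10.51 Ω
V = I_total × R_eq = 20.60 × 10.51 = 216.5 V
P_R1 = V² / R1 = (216.5)² / 18.0 = 2604 W

2600 W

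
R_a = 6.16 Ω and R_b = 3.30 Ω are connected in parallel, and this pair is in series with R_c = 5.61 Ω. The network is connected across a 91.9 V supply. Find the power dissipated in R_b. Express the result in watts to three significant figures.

196 W

Combine R_a and R_b into their parallel equivalent first, reducing the network to two series resistors.
R_p = (6.16×3.30)/(6.16+3.30) = 2.149 Ω
R_total = R_p + 5.61 = 2.149 + 5.61 = 7.759 Ω
I = V / R_total = 91.9 / 7.759 = 11.84 A
Voltage across the parallel pair: V_p = I × R_p = 11.84 × 2.149 = 25.45 V
R_b sits across V_p; its power is V_p²/R.
P_R_b = (25.45)² / 3.30 = 196.3 W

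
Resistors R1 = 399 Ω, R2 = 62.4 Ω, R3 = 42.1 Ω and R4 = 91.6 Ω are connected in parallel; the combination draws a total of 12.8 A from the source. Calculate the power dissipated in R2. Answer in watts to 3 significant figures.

928 W

We need the common branch voltage; get it from I_total × R_eq, then P = V²/R for the branch.
1/R_eq = 1/399 + 1/62.4 + 1/42.1 + 1/91.6 ⇒ R_eq = 18.80 Ω
V = I_total × R_eq = 12.80 × 18.80 = 240.6 V
P_R2 = V² / R2 = (240.6)² / 62.4 = 927.6 W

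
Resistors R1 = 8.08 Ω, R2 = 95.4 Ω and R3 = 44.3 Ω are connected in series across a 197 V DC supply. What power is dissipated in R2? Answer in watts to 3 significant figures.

170 W

Since the resistors are in series they all carry the loop current I = V/R_total; the power in any one is I²R.
R_total = 8.08 + 95.4 + 44.3 = 147.8 Ω
I = V / R_total = 197 / 147.8 = 1.333 A
P_R2 = I² × R2 = (1.333)² × 95.4 = 169.5 W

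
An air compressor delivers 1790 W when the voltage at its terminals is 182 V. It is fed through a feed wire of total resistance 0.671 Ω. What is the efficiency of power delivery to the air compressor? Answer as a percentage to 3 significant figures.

I = P / V = 1790 / 182 = 9.835 A through the feed wire.
P_line = I² R_line = (9.835)² × 0.671 = 64.91 W
P_source = P_load + P_line = 1790 + 64.91 = 1855 W
η = P_load / P_source = 1790 / 1855 = 0.9650

96.5 %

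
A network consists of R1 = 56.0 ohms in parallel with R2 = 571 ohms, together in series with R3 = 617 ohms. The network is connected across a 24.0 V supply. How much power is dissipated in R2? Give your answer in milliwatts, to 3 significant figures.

5.88 mW

First find R_p for the parallel pair, then treat R_p + R3 as a series loop.
R_p = (56.0×571)/(56.0+571) = 51.00 Ω
R_total = R_p + 617 = 51.00 + 617 = 668.0 Ω
I = V / R_total = 24.0 / 668.0 = 0.03593 A
Voltage across the parallel pair: V_p = I × R_p = 0.03593 × 51.00 = 1.832 V
R2 has V_p across it, so P = V_p²/R2.
P_R2 = (1.832)² / 571 = 0.005880 W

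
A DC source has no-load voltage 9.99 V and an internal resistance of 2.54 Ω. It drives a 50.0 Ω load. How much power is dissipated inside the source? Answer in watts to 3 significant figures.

The internal resistance carries the same current as the load; P_int = I²r.
I = ε / (r + R) = 9.99 / (2.54 + 50.0) = 0.1901 A
P_int = I² r = (0.1901)² × 2.54 = 0.09183 W

0.0918 W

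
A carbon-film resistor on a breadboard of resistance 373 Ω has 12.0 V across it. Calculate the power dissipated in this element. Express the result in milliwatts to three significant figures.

386 mW

V and R are stated; P = V²/R avoids computing the current.
P = (12.0 V)² / 373 Ω = 0.3861 W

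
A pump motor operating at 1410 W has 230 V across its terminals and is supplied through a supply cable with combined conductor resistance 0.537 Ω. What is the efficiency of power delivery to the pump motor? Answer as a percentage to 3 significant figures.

I = P / V = 1410 / 230 = 6.130 A through the supply cable.
P_line = I² R_line = (6.130)² × 0.537 = 20.18 W
P_source = P_load + P_line = 1410 + 20.18 = 1430 W
η = P_load / P_source = 1410 / 1430 = 0.9859

98.6 %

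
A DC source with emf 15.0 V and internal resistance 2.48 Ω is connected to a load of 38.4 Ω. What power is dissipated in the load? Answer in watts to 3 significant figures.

5.17 W

The internal resistance and the load are in series, so the same I flows through both; get I from ε/(r+R), then I²R for the load.
I = ε / (r + R) = 15.0 / (2.48 + 38.4) = 0.3669 A
P_load = I² R = (0.3669)² × 38.4 = 5.170 W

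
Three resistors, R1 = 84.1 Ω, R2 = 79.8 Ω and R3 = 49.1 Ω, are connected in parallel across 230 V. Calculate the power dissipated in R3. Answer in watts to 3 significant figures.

1080 W

The supply voltage appears across each parallel branch — just use P = V²/R3.
P_R3 = V² / R3 = (230)² / 49.1 Ω = 1077 W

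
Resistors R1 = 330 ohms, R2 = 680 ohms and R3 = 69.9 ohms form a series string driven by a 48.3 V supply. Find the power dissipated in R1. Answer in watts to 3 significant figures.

0.660 W

Since the resistors are in series they all carry the loop current I = V/R_total; the power in any one is I²R.
R_total = 330 + 680 + 69.9 = 1080 Ω
I = V / R_total = 48.3 / 1080 = 0.04473 A
P_R1 = I² × R1 = (0.04473)² × 330 = 0.6601 W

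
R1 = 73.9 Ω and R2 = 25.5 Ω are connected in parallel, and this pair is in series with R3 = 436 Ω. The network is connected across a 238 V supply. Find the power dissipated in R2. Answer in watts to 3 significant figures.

Reduce the parallel combination to a single R_p; the circuit then becomes R_p in series with the remaining resistor.
R_p = (73.9×25.5)/(73.9+25.5) = 18.96 Ω
R_total = R_p + 436 = 18.96 + 436 = 455.0 Ω
I = V / R_total = 238 / 455.0 = 0.5231 A
Voltage across the parallel pair: V_p = I × R_p = 0.5231 × 18.96 = 9.918 V
Use P = V²/R for R2 with V = V_p.
P_R2 = (9.918)² / 25.5 = 3.857 W

3.86 W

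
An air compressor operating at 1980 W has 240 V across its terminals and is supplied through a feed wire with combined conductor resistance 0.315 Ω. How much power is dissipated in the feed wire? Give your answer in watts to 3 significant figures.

Line loss is just I²R for the cable — we know both I and R_line directly.
I = P / V = 1980 / 240 = 8.250 A through the feed wire.
P_line = I² R_line = (8.250)² × 0.315 = 21.44 W

21.4 W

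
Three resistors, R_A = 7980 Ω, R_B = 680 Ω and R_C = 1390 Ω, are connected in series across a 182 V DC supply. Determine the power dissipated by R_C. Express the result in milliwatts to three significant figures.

Every series element carries the same I. Get I from the total resistance, then P = I² × R_C.
R_total = 7980 + 680 + 1390 = 10050 Ω
I = V / R_total = 182 / 10050 = 0.01811 A
P_R_C = I² × R_C = (0.01811)² × 1390 = 0.4559 W

456 mW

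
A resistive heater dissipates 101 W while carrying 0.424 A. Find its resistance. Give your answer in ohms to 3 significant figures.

Inverting the appropriate power form: R = P / I².
R = 101 / (0.4240)² = 561.8 Ω

562 Ω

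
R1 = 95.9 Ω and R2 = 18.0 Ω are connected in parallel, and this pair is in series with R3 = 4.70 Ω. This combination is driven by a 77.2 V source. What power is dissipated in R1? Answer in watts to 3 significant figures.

Collapse the R1‖R2 pair into one equivalent R_p; then R_p and R3 form a series string.
R_p = (95.9×18.0)/(95.9+18.0) = 15.16 Ω
R_total = R_p + 4.70 = 15.16 + 4.70 = 19.86 Ω
I = V / R_total = 77.2 / 19.86 = 3.888 A
Voltage across the parallel pair: V_p = I × R_p = 3.888 × 15.16 = 58.93 V
R1 sits across V_p; its power is V_p²/R.
P_R1 = (58.93)² / 95.9 = 36.21 W

36.2 W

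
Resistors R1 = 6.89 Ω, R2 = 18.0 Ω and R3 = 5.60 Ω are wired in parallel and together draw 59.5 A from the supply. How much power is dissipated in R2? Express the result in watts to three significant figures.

1370 W

We need the common branch voltage; get it from I_total × R_eq, then P = V²/R for the branch.
1/R_eq = 1/6.89 + 1/18.0 + 1/5.60 ⇒ R_eq = 2.637 Ω
V = I_total × R_eq = 59.50 × 2.637 = 156.9 V
P_R2 = V² / R2 = (156.9)² / 18.0 = 1367 W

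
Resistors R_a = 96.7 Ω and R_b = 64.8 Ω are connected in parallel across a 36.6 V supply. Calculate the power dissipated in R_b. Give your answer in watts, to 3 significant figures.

20.7 W

R_b sits directly across the source, so P = V²/R with V = 36.6 V.
P_R_b = V² / R_b = (36.6)² / 64.8 Ω = 20.67 W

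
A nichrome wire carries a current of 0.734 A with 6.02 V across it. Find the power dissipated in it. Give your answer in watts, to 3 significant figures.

4.42 W

With V and I both given, power follows immediately from P = V I.
P = 6.02 V × 0.7340 A = 4.419 W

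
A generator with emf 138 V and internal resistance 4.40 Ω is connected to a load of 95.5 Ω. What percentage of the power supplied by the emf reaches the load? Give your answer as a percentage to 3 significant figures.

Both r and R carry the same current, so the power split is just the resistance split: η = R/(R+r).
η = R / (R + r) = 95.5 / (95.5 + 4.40) = 0.9560

95.6 %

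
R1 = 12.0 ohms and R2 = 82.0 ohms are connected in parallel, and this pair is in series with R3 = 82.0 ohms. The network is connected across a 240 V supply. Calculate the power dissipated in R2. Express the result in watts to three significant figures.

First find R_p for the parallel pair, then treat R_p + R3 as a series loop.
R_p = (12.0×82.0)/(12.0+82.0) = 10.47 Ω
R_total = R_p + 82.0 = 10.47 + 82.0 = 92.47 Ω
I = V / R_total = 240 / 92.47 = 2.595 A
Voltage across the parallel pair: V_p = I × R_p = 2.595 × 10.47 = 27.17 V
Use P = V²/R for R2 with V = V_p.
P_R2 = (27.17)² / 82.0 = 9.002 W

9.00 W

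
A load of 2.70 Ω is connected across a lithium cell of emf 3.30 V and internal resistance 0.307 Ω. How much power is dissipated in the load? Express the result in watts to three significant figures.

3.25 W

Load and internal resistance form a series loop — compute the loop current, then the load power via I²R.
I = ε / (r + R) = 3.30 / (0.307 + 2.70) = 1.097 A
P_load = I² R = (1.097)² × 2.70 = 3.252 W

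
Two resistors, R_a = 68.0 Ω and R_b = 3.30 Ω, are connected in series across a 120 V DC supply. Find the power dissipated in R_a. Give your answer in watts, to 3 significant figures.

In a series string the same current flows through every resistor — find that current, then P = I²R for the one we want.
R_total = 68.0 + 3.30 = 71.30 Ω
I = V / R_total = 120 / 71.30 = 1.683 A
P_R_a = I² × R_a = (1.683)² × 68.0 = 192.6 W

193 W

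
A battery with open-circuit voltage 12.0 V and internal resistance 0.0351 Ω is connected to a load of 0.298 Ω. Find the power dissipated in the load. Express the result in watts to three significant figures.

387 W

The internal resistance and the load are in series, so the same I flows through both; get I from ε/(r+R), then I²R for the load.
I = ε / (r + R) = 12.0 / (0.0351 + 0.298) = 36.03 A
P_load = I² R = (36.03)² × 0.298 = 386.7 W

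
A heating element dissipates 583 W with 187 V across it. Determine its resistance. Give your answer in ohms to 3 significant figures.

60.0 Ω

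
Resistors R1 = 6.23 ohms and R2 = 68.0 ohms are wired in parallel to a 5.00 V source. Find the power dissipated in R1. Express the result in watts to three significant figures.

4.01 W

Every branch has 5.00 V across it, so for R1 the power is simply V²/R.
P_R1 = V² / R1 = (5.00)² / 6.23 Ω = 4.013 W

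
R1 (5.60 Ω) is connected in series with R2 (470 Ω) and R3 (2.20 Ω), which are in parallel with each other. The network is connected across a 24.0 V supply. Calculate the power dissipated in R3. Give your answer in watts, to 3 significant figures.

20.7 W

First combine the parallel branches into one equivalent R_p, then R1 + R_p is a series pair.
R_p = (470×2.20)/(470+2.20) = 2.190 Ω
R_total = 5.60 + 2.190 = 7.790 Ω
I = V / R_total = 24.0 / 7.790 = 3.081 A
Voltage across the parallel pair: V_p = I × R_p = 3.081 × 2.190 = 6.747 V
R3 sees V_p directly, so P = V_p² / R3.
P_R3 = (6.747)² / 2.20 = 20.69 W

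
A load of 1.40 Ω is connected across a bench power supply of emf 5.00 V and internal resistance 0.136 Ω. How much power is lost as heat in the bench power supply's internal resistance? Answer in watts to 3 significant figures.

The source's internal resistance is just another series element carrying I; its dissipation is I²r.
I = ε / (r + R) = 5.00 / (0.136 + 1.40) = 3.255 A
P_int = I² r = (3.255)² × 0.136 = 1.441 W

1.44 W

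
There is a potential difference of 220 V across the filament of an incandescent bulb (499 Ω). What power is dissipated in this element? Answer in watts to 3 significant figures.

Voltage and resistance are given, so P = V²/R is the one-step route.
P = (220 V)² / 499 Ω = 96.99 W

97.0 W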